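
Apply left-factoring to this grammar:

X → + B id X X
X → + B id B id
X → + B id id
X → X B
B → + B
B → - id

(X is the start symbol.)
Left-factoring transforms A → αβ₁ | αβ₂ into A → αA' and A' → β₁ | β₂
(α is the longest common prefix among the alternatives). Repeat until
no nonterminal has two alternatives with a common prefix.

Round 1: X has alternatives sharing prefix '+ B id'. Introduce X': X → + B id X'
  Add: X' → X X
  Add: X' → B id
  Add: X' → id

No remaining common prefixes — done.

Resulting grammar:
X → + B id X'
X' → X X
X' → B id
X' → id
X → X B
B → + B
B → - id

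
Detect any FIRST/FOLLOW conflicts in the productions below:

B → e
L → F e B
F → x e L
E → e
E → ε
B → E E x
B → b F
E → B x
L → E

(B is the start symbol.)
Yes. L → F e B with FOLLOW(L) on { 'x' }; E → e with FOLLOW(E) on { 'e' }; E → B x with FOLLOW(E) on { 'b', 'e', 'x' }

Nullable non-terminals: E, L.
FIRST sets used below: FIRST(B) = { 'b', 'e', 'x' }, FIRST(F) = { 'x' }, FIRST(E) = { 'b', 'e', 'x', ε }

E: nullable alternative(s) E → ε; FOLLOW(E) = { $, 'b', 'e', 'x' }
  E → e: FIRST \ {ε} = { 'e' } — overlaps FOLLOW(E) on { 'e' }: CONFLICT
  E → ε: FIRST \ {ε} = { } — this is the only nullable alternative, skip
  E → B x: FIRST \ {ε} = { 'b', 'e', 'x' } — overlaps FOLLOW(E) on { 'b', 'e', 'x' }: CONFLICT

L: nullable alternative(s) L → E; FOLLOW(L) = { $, 'e', 'x' }
  L → F e B: FIRST \ {ε} = { 'x' } — overlaps FOLLOW(L) on { 'x' }: CONFLICT
  L → E: FIRST \ {ε} = { 'b', 'e', 'x' } — this is the only nullable alternative, skip

B, F have no nullable alternative, so no FIRST/FOLLOW check is needed there.

So the grammar has 3 FIRST/FOLLOW conflicts (marked CONFLICT above).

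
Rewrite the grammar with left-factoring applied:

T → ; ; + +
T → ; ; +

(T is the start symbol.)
Left-factoring transforms A → αβ₁ | αβ₂ into A → αA' and A' → β₁ | β₂
(α is the longest common prefix among the alternatives). Repeat until
no nonterminal has two alternatives with a common prefix.

Round 1: T has alternatives sharing prefix '; ; +'. Introduce T': T → ; ; + T'
  Add: T' → +
  Add: T' → ε

No remaining common prefixes — done.

Resulting grammar:
T → ; ; + T'
T' → +
T' → ε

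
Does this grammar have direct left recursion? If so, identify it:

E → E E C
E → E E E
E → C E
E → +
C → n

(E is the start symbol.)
Yes, E is left-recursive

E → E E C: LEFT RECURSIVE (starts with E)
E → E E E: LEFT RECURSIVE (starts with E)
E → C E: starts with C
E → +: starts with '+'
C → n: starts with n

The grammar has direct left recursion on: E.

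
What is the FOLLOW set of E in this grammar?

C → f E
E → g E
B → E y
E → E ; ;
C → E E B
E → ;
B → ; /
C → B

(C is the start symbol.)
{ $, ';', 'g', 'y' }

To compute FOLLOW(E), find every occurrence of E on a right-hand side N → α E β: add FIRST(β) \ {ε}, and if β is empty or nullable also add FOLLOW(N). Iterate to a fixed point.

In C → f E: E is at the end, add FOLLOW(C)
In E → g E: E is at the end; this adds FOLLOW(E) to itself — nothing new
In B → E y: E is followed by y, add FIRST(y) \ {ε} = { 'y' }
In E → E ; ;: E is followed by ';' ';', add FIRST(';' ';') \ {ε} = { ';' }
In C → E E B: E is followed by E B, add FIRST(E B) \ {ε} = { ';', 'g' }
In C → E E B: E is followed by B, add FIRST(B) \ {ε} = { ';', 'g' }

The FOLLOW sets referred to above (computed the same way, to a fixed point):
  FOLLOW(C) = { $ }

Taking the union: FOLLOW(E) = { $, ';', 'g', 'y' }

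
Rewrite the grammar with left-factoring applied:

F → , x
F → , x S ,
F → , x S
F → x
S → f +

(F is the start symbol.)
F → , x F'
F' → ε
F' → S F''
F'' → ,
F'' → ε
F → x
S → f +

Left-factoring transforms A → αβ₁ | αβ₂ into A → αA' and A' → β₁ | β₂
(α is the longest common prefix among the alternatives). Repeat until
no nonterminal has two alternatives with a common prefix.

Round 1: F has alternatives sharing prefix ', x'. Introduce F': F → , x F'
  Add: F' → ε
  Add: F' → S ,
  Add: F' → S

Round 2: F' has alternatives sharing prefix 'S'. Introduce F'': F' → S F''
  Add: F'' → ,
  Add: F'' → ε

No remaining common prefixes — done.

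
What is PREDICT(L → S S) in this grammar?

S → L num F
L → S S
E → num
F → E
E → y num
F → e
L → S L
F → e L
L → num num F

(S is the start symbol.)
PREDICT(L → S S) = (FIRST(RHS) \ {ε}) ∪ (FOLLOW(L) if ε ∈ FIRST(RHS), i.e. RHS ⇒* ε)
FIRST(S) = { 'num' }
FIRST(S S) = { 'num' }
ε ∉ FIRST(S S), so FOLLOW(L) is not added.
PREDICT(L → S S) = { 'num' }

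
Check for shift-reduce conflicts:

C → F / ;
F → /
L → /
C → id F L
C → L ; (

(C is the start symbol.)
No shift-reduce conflicts

Augment with C' → C and build the canonical LR(0) collection (I0 = CLOSURE({[C' → . C]}), then GOTO on every symbol after a dot until no new states appear). It has 14 states:
  I0: { [C → . F / ;], [C → . L ; (], [C → . id F L], [C' → . C], [F → . /], [L → . /] }  — shift
  I1: { [F → / .], [L → / .] }  — 2 reduces
  I2: { [C' → C .] }  — accept
  I3: { [C → F . / ;] }  — shift
  I4: { [C → L . ; (] }  — shift
  I5: { [C → id . F L], [F → . /] }  — shift
  I6: { [F → / .] }  — reduce
  I7: { [C → id F . L], [L → . /] }  — shift
  I8: { [L → / .] }  — reduce
  I9: { [C → id F L .] }  — reduce
  I10: { [C → L ; . (] }  — shift
  I11: { [C → L ; ( .] }  — reduce
  I12: { [C → F / . ;] }  — shift
  I13: { [C → F / ; .] }  — reduce

No state contains both a complete item and a shift item.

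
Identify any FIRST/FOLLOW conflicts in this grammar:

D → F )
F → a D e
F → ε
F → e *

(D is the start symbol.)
No FIRST/FOLLOW conflicts.

A FIRST/FOLLOW conflict occurs when a non-terminal N has a nullable alternative N → β (β ⇒* ε) and another alternative N → α with FIRST(α) ∩ FOLLOW(N) ≠ ∅: on such a lookahead the parser cannot decide between expanding α and letting N vanish via β.

Nullable non-terminals: F.

F: nullable alternative(s) F → ε; FOLLOW(F) = { ')' }
  F → a D e: FIRST \ {ε} = { 'a' } — disjoint from FOLLOW(F)
  F → ε: FIRST \ {ε} = { } — this is the only nullable alternative, skip
  F → e *: FIRST \ {ε} = { 'e' } — disjoint from FOLLOW(F)

D has no nullable alternative, so no FIRST/FOLLOW check is needed there.

No FIRST/FOLLOW conflicts found.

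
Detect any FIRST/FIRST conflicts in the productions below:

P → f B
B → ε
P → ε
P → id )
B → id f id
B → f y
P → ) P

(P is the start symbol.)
No FIRST/FIRST conflicts.

A FIRST/FIRST conflict occurs when two productions N → α and N → β for the same non-terminal have FIRST(α) ∩ FIRST(β) ≠ ∅ (with ε ∈ FIRST of a nullable right-hand side, so two nullable alternatives also conflict).

Productions for P:
  P → f B: FIRST = { 'f' }
  P → ε: FIRST = { ε }
  P → id ): FIRST = { 'id' }
  P → ) P: FIRST = { ')' }
Productions for B:
  B → ε: FIRST = { ε }
  B → id f id: FIRST = { 'id' }
  B → f y: FIRST = { 'f' }

All alternatives of each non-terminal have pairwise disjoint FIRST sets.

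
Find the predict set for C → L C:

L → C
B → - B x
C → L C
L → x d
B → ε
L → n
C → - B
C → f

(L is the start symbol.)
PREDICT(C → L C) = (FIRST(RHS) \ {ε}) ∪ (FOLLOW(C) if ε ∈ FIRST(RHS), i.e. RHS ⇒* ε)
FIRST(L) = { '-', 'f', 'n', 'x' }
FIRST(L C) = { '-', 'f', 'n', 'x' }
ε ∉ FIRST(L C), so FOLLOW(C) is not added.
PREDICT(C → L C) = { '-', 'f', 'n', 'x' }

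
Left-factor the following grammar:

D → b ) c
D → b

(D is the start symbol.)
D → b D'
D' → ) c
D' → ε

Left-factoring transforms A → αβ₁ | αβ₂ into A → αA' and A' → β₁ | β₂
(α is the longest common prefix among the alternatives). Repeat until
no nonterminal has two alternatives with a common prefix.

Round 1: D has alternatives sharing prefix 'b'. Introduce D': D → b D'
  Add: D' → ) c
  Add: D' → ε

No remaining common prefixes — done.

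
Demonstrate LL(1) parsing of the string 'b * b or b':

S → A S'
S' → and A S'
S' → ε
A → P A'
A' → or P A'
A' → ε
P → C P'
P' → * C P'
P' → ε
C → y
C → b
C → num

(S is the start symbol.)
Stack is shown with the top on the left.

Stack           Input         Action
------------------------------------
S $             b * b or b $  output S → A S'
A S' $          b * b or b $  output A → P A'
P A' S' $       b * b or b $  output P → C P'
C P' A' S' $    b * b or b $  output C → b
b P' A' S' $    b * b or b $  match 'b'
P' A' S' $      * b or b $    output P' → * C P'
* C P' A' S' $  * b or b $    match '*'
C P' A' S' $    b or b $      output C → b
b P' A' S' $    b or b $      match 'b'
P' A' S' $      or b $        output P' → ε
A' S' $         or b $        output A' → or P A'
or P A' S' $    or b $        match 'or'
P A' S' $       b $           output P → C P'
C P' A' S' $    b $           output C → b
b P' A' S' $    b $           match 'b'
P' A' S' $      $             output P' → ε
A' S' $         $             output A' → ε
S' $            $             output S' → ε
$               $             accept

The string is accepted.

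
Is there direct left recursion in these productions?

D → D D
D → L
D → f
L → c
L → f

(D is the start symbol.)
Yes, D is left-recursive

Direct left recursion occurs when N → N α for some non-terminal N (the right-hand side begins with the left-hand side itself).

D → D D: LEFT RECURSIVE (starts with D)
D → L: starts with L
D → f: starts with f
L → c: starts with c
L → f: starts with f

The grammar has direct left recursion on: D.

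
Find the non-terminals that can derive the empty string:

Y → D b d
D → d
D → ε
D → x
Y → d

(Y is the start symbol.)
{ 'D' }

A non-terminal is nullable if it can derive ε (the empty string): either it has an ε-production, or it has a production whose right-hand side consists entirely of nullable non-terminals.

ε-productions: D → ε
So D is immediately nullable.
No further non-terminal can be added: every production for the remaining non-terminals contains a terminal or a non-nullable non-terminal.
Nullable = { 'D' }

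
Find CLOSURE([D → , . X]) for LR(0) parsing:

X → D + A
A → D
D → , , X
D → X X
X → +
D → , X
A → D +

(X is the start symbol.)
Start with: [D → , . X]
  [D → , . X] has the dot before X: add [X → . D + A], [X → . +]
  [X → . D + A] has the dot before D: add [D → . , , X], [D → . X X], [D → . , X]
No further items can be added.

CLOSURE = { [D → , . X], [D → . , , X], [D → . , X], [D → . X X], [X → . +], [X → . D + A] }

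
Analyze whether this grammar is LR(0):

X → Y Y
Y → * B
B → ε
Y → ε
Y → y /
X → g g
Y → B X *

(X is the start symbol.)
No. Shift-reduce conflict between [B → .] and [X → . g g]

Augment with X' → X and build the canonical LR(0) collection (I0 = CLOSURE({[X' → . X]}), then GOTO on every symbol after a dot until no new states appear). It has 13 states:
  I0: { [B → .], [X → . Y Y], [X → . g g], [X' → . X], [Y → . * B], [Y → . B X *], [Y → . y /], [Y → .] }  — shift, 2 reduces
  I1: { [B → .], [Y → * . B] }  — reduce
  I2: { [B → .], [X → . Y Y], [X → . g g], [Y → . * B], [Y → . B X *], [Y → . y /], [Y → .], [Y → B . X *] }  — shift, 2 reduces
  I3: { [X' → X .] }  — accept
  I4: { [B → .], [X → Y . Y], [Y → . * B], [Y → . B X *], [Y → . y /], [Y → .] }  — shift, 2 reduces
  I5: { [X → g . g] }  — shift
  I6: { [Y → y . /] }  — shift
  I7: { [Y → y / .] }  — reduce
  I8: { [X → g g .] }  — reduce
  I9: { [X → Y Y .] }  — reduce
  I10: { [Y → B X . *] }  — shift
  I11: { [Y → B X * .] }  — reduce
  I12: { [Y → * B .] }  — reduce

Conflict in state I0:
  Shift-reduce conflict between [B → .] and [X → . g g]
So the grammar is NOT LR(0).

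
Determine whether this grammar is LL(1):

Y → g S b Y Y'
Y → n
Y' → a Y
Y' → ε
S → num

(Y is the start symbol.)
No. Predict set conflict for Y': { 'a' }

A grammar is LL(1) if for each non-terminal N with multiple productions, the predict sets of those productions are pairwise disjoint, where PREDICT(N → α) = (FIRST(α) \ {ε}) ∪ (FOLLOW(N) if α ⇒* ε).

Relevant sets:
  FOLLOW(Y') = { $, 'a' }

For Y:
  PREDICT(Y → g S b Y Y') = { 'g' }
  PREDICT(Y → n) = { 'n' }
For Y':
  PREDICT(Y' → a Y) = { 'a' }
  PREDICT(Y' → ε) = { $, 'a' }
S has a single production, so nothing to check there.

Conflict found: Predict set conflict for Y': { 'a' }
The grammar is NOT LL(1).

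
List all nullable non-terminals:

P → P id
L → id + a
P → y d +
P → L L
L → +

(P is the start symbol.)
A non-terminal is nullable if it can derive ε (the empty string): either it has an ε-production, or it has a production whose right-hand side consists entirely of nullable non-terminals.

There are no ε-productions, so no non-terminal can derive ε.
No non-terminals are nullable.

Answer: None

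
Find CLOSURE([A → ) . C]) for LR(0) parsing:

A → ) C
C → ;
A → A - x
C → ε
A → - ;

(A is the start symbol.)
To compute CLOSURE, for each item [A → α.Bβ] where B is a non-terminal, add [B → .γ] for all productions B → γ; repeat for the newly added items until nothing changes.

Start with: [A → ) . C]
  [A → ) . C] has the dot before C: add [C → . ;], [C → .]
No further items can be added.

CLOSURE = { [A → ) . C], [C → . ;], [C → .] }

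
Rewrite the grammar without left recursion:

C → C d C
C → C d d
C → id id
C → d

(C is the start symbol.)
C → id id C'
C → d C'
C' → d C C'
C' → d d C'
C' → ε

C is directly left-recursive. The standard transformation for
  A → A α₁ | ... | A α_m | β₁ | ... | β_n
is
  A  → β₁ A' | ... | β_n A'
  A' → α₁ A' | ... | α_m A' | ε

C → id id becomes C → id id C'
C → d becomes C → d C'
C → C d C becomes C' → d C C'
C → C d d becomes C' → d d C'
Add C' → ε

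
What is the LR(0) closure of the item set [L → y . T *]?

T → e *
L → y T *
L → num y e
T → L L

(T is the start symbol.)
To compute CLOSURE, for each item [A → α.Bβ] where B is a non-terminal, add [B → .γ] for all productions B → γ; repeat for the newly added items until nothing changes.

Start with: [L → y . T *]
  [L → y . T *] has the dot before T: add [T → . e *], [T → . L L]
  [T → . L L] has the dot before L: add [L → . y T *], [L → . num y e]
No further items can be added.

CLOSURE = { [L → . num y e], [L → . y T *], [L → y . T *], [T → . L L], [T → . e *] }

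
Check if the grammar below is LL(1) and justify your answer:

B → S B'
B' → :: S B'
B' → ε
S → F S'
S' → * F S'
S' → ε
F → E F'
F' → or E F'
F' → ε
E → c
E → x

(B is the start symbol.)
Yes, the grammar is LL(1).

A grammar is LL(1) if for each non-terminal N with multiple productions, the predict sets of those productions are pairwise disjoint, where PREDICT(N → α) = (FIRST(α) \ {ε}) ∪ (FOLLOW(N) if α ⇒* ε).

Relevant sets:
  FOLLOW(B') = { $ }
  FOLLOW(S') = { $, '::' }
  FOLLOW(F') = { $, '*', '::' }

For B':
  PREDICT(B' → :: S B') = { '::' }
  PREDICT(B' → ε) = { $ }
For S':
  PREDICT(S' → '*' F S') = { '*' }
  PREDICT(S' → ε) = { $, '::' }
For F':
  PREDICT(F' → or E F') = { 'or' }
  PREDICT(F' → ε) = { $, '*', '::' }
For E:
  PREDICT(E → c) = { 'c' }
  PREDICT(E → x) = { 'x' }
B, S, F have a single production, so nothing to check there.

All predict sets are disjoint. The grammar IS LL(1).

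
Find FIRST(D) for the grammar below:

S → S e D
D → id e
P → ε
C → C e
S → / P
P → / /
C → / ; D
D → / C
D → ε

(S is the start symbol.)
To compute FIRST(D), examine every production with D on the left-hand side, reading each right-hand side left to right until a non-nullable symbol is reached.

From D → id e:
  - id is a terminal: add 'id' and stop
From D → / C:
  - '/' is a terminal: add '/' and stop
From D → ε:
  - ε-production, so ε ∈ FIRST(D)

Collecting: FIRST(D) = { '/', 'id', ε }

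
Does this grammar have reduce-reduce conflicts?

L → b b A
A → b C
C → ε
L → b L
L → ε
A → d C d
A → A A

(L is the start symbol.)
Yes — I6: [C → .] vs [L → .]

Augment with L' → L and build the canonical LR(0) collection (I0 = CLOSURE({[L' → . L]}), then GOTO on every symbol after a dot until no new states appear). It has 13 states:
  I0: { [L → . b L], [L → . b b A], [L → .], [L' → . L] }  — shift, reduce
  I1: { [L' → L .] }  — accept
  I2: { [L → . b L], [L → . b b A], [L → .], [L → b . L], [L → b . b A] }  — shift, reduce
  I3: { [L → b L .] }  — reduce
  I4: { [A → . A A], [A → . b C], [A → . d C d], [L → . b L], [L → . b b A], [L → .], [L → b . L], [L → b . b A], [L → b b . A] }  — shift, reduce
  I5: { [A → . A A], [A → . b C], [A → . d C d], [A → A . A], [L → b b A .] }  — shift, reduce
  I6: { [A → . A A], [A → . b C], [A → . d C d], [A → b . C], [C → .], [L → . b L], [L → . b b A], [L → .], [L → b . L], [L → b . b A], [L → b b . A] }  — shift, 2 reduces
  I7: { [A → d . C d], [C → .] }  — reduce
  I8: { [A → d C . d] }  — shift
  I9: { [A → d C d .] }  — reduce
  I10: { [A → b C .] }  — reduce
  I11: { [A → . A A], [A → . b C], [A → . d C d], [A → A . A], [A → A A .] }  — shift, reduce
  I12: { [A → b . C], [C → .] }  — reduce

I6 contains complete items [C → .], [L → .] — reduce-reduce conflict.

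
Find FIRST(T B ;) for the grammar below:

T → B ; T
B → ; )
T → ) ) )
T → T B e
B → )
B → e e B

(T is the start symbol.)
{ ')', ';', 'e' }

FIRST sets of the non-terminals involved (from the grammar, by fixed-point iteration):
  FIRST(T) = { ')', ';', 'e' }

To compute FIRST(T B ;), process the symbols left to right:
Symbol T is a non-terminal. Add FIRST(T) \ {ε} = { ')', ';', 'e' }
T is not nullable (ε ∉ FIRST(T)), so stop here.
FIRST(T B ;) = { ')', ';', 'e' }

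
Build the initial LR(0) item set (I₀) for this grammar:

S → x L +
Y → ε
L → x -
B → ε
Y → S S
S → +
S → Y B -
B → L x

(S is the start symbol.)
{ [S → . +], [S → . Y B -], [S → . x L +], [S' → . S], [Y → . S S], [Y → .] }

First, augment the grammar with S' → S
I₀ = CLOSURE({ [S' → . S] }):
  [S' → . S] has the dot before S: add [S → . x L +], [S → . +], [S → . Y B -]
  [S → . Y B -] has the dot before Y: add [Y → .], [Y → . S S]
No further items can be added.

I₀ = { [S → . +], [S → . Y B -], [S → . x L +], [S' → . S], [Y → . S S], [Y → .] }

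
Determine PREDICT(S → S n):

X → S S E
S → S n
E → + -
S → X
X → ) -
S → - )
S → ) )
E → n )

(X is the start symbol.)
{ ')', '-' }

PREDICT(S → S n) = (FIRST(RHS) \ {ε}) ∪ (FOLLOW(S) if ε ∈ FIRST(RHS), i.e. RHS ⇒* ε)
FIRST(S) = { ')', '-' }
FIRST(S n) = { ')', '-' }
ε ∉ FIRST(S n), so FOLLOW(S) is not added.
PREDICT(S → S n) = { ')', '-' }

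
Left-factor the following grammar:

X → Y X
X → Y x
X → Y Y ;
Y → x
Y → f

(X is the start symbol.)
X → Y X'
X' → X
X' → x
X' → Y ;
Y → x
Y → f

Left-factoring transforms A → αβ₁ | αβ₂ into A → αA' and A' → β₁ | β₂
(α is the longest common prefix among the alternatives). Repeat until
no nonterminal has two alternatives with a common prefix.

Round 1: X has alternatives sharing prefix 'Y'. Introduce X': X → Y X'
  Add: X' → X
  Add: X' → x
  Add: X' → Y ;

No remaining common prefixes — done.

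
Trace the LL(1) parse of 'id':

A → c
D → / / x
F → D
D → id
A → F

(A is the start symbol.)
LL(1) parsing maintains a stack (initially the start symbol over $) and the input. At each step: if the stack top is a terminal, match it against the current input token; if it is a non-terminal N, replace it with the RHS of M[N, lookahead] (the unique production whose predict set contains the lookahead).

Stack is shown with the top on the left.

Stack  Input  Action
--------------------
A $    id $   output A → F
F $    id $   output F → D
D $    id $   output D → id
id $   id $   match 'id'
$      $      accept

The string is accepted.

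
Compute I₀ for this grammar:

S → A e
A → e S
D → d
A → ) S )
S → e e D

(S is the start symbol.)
First, augment the grammar with S' → S
I₀ = CLOSURE({ [S' → . S] }):
  [S' → . S] has the dot before S: add [S → . A e], [S → . e e D]
  [S → . A e] has the dot before A: add [A → . e S], [A → . ) S )]
No further items can be added.

I₀ = { [A → . ) S )], [A → . e S], [S → . A e], [S → . e e D], [S' → . S] }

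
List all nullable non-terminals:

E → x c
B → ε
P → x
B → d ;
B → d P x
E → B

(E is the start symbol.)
A non-terminal is nullable if it can derive ε (the empty string): either it has an ε-production, or it has a production whose right-hand side consists entirely of nullable non-terminals.

ε-productions: B → ε
So B is immediately nullable.
E → B: every symbol on the right is nullable, so E is nullable too.
No further non-terminal can be added: every production for the remaining non-terminals contains a terminal or a non-nullable non-terminal.
Nullable = { 'B', 'E' }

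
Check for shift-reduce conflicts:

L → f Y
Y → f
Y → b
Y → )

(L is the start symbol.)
Augment with L' → L and build the canonical LR(0) collection (I0 = CLOSURE({[L' → . L]}), then GOTO on every symbol after a dot until no new states appear). It has 7 states:
  I0: { [L → . f Y], [L' → . L] }  — shift
  I1: { [L' → L .] }  — accept
  I2: { [L → f . Y], [Y → . )], [Y → . b], [Y → . f] }  — shift
  I3: { [Y → ) .] }  — reduce
  I4: { [L → f Y .] }  — reduce
  I5: { [Y → b .] }  — reduce
  I6: { [Y → f .] }  — reduce

No state contains both a complete item and a shift item.

Answer: No shift-reduce conflicts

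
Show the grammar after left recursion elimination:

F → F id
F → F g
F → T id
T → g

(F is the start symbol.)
F is directly left-recursive. The standard transformation for
  A → A α₁ | ... | A α_m | β₁ | ... | β_n
is
  A  → β₁ A' | ... | β_n A'
  A' → α₁ A' | ... | α_m A' | ε

F → T id becomes F → T id F'
F → F id becomes F' → id F'
F → F g becomes F' → g F'
Add F' → ε

Productions for other non-terminals are unchanged:
  T → g

Resulting grammar:
F → T id F'
F' → id F'
F' → g F'
F' → ε
T → g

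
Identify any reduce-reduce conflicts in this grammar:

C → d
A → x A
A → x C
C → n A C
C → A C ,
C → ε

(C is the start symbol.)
Augment with C' → C and build the canonical LR(0) collection (I0 = CLOSURE({[C' → . C]}), then GOTO on every symbol after a dot until no new states appear). It has 12 states:
  I0: { [A → . x A], [A → . x C], [C → . A C ,], [C → . d], [C → . n A C], [C → .], [C' → . C] }  — shift, reduce
  I1: { [A → . x A], [A → . x C], [C → . A C ,], [C → . d], [C → . n A C], [C → .], [C → A . C ,] }  — shift, reduce
  I2: { [C' → C .] }  — accept
  I3: { [C → d .] }  — reduce
  I4: { [A → . x A], [A → . x C], [C → n . A C] }  — shift
  I5: { [A → . x A], [A → . x C], [A → x . A], [A → x . C], [C → . A C ,], [C → . d], [C → . n A C], [C → .] }  — shift, reduce
  I6: { [A → . x A], [A → . x C], [A → x A .], [C → . A C ,], [C → . d], [C → . n A C], [C → .], [C → A . C ,] }  — shift, 2 reduces
  I7: { [A → x C .] }  — reduce
  I8: { [C → A C . ,] }  — shift
  I9: { [C → A C , .] }  — reduce
  I10: { [A → . x A], [A → . x C], [C → . A C ,], [C → . d], [C → . n A C], [C → .], [C → n A . C] }  — shift, reduce
  I11: { [C → n A C .] }  — reduce

I6 contains complete items [A → x A .], [C → .] — reduce-reduce conflict.

Answer: Yes — I6: [A → x A .] vs [C → .]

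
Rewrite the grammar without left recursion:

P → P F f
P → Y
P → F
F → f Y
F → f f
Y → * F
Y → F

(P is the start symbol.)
P → Y P'
P → F P'
P' → F f P'
P' → ε
F → f Y
F → f f
Y → * F
Y → F

P is directly left-recursive. The standard transformation for
  A → A α₁ | ... | A α_m | β₁ | ... | β_n
is
  A  → β₁ A' | ... | β_n A'
  A' → α₁ A' | ... | α_m A' | ε

P → Y becomes P → Y P'
P → F becomes P → F P'
P → P F f becomes P' → F f P'
Add P' → ε

Productions for other non-terminals are unchanged:
  F → f Y
  F → f f
  Y → * F
  Y → F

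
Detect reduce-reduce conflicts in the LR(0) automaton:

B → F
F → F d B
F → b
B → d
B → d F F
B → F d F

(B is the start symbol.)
A reduce-reduce conflict occurs when an LR(0) state has two complete items [A → α .] and [B → β .] — both call for a reduction, and with no lookahead the parser cannot choose between them.

Augment with B' → B and build the canonical LR(0) collection (I0 = CLOSURE({[B' → . B]}), then GOTO on every symbol after a dot until no new states appear). It has 11 states:
  I0: { [B → . F d F], [B → . F], [B → . d F F], [B → . d], [B' → . B], [F → . F d B], [F → . b] }  — shift
  I1: { [B' → B .] }  — accept
  I2: { [B → F . d F], [B → F .], [F → F . d B] }  — shift, reduce
  I3: { [F → b .] }  — reduce
  I4: { [B → d . F F], [B → d .], [F → . F d B], [F → . b] }  — shift, reduce
  I5: { [B → d F . F], [F → . F d B], [F → . b], [F → F . d B] }  — shift
  I6: { [B → d F F .], [F → F . d B] }  — shift, reduce
  I7: { [B → . F d F], [B → . F], [B → . d F F], [B → . d], [F → . F d B], [F → . b], [F → F d . B] }  — shift
  I8: { [F → F d B .] }  — reduce
  I9: { [B → . F d F], [B → . F], [B → . d F F], [B → . d], [B → F d . F], [F → . F d B], [F → . b], [F → F d . B] }  — shift
  I10: { [B → F . d F], [B → F .], [B → F d F .], [F → F . d B] }  — shift, 2 reduces

I10 contains complete items [B → F .], [B → F d F .] — reduce-reduce conflict.

Answer: Yes — I10: [B → F .] vs [B → F d F .]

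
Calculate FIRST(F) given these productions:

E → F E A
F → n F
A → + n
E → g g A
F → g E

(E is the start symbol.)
To compute FIRST(F), examine every production with F on the left-hand side, reading each right-hand side left to right until a non-nullable symbol is reached.

From F → n F:
  - n is a terminal: add 'n' and stop
From F → g E:
  - g is a terminal: add 'g' and stop

Collecting: FIRST(F) = { 'g', 'n' }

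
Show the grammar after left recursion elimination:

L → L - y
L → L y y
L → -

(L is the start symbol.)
L → - L'
L' → - y L'
L' → y y L'
L' → ε

L is directly left-recursive. The standard transformation for
  A → A α₁ | ... | A α_m | β₁ | ... | β_n
is
  A  → β₁ A' | ... | β_n A'
  A' → α₁ A' | ... | α_m A' | ε

L → - becomes L → - L'
L → L - y becomes L' → - y L'
L → L y y becomes L' → y y L'
Add L' → ε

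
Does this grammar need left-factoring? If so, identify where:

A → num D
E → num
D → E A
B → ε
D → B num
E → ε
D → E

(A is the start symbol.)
Yes, D has productions with common prefix 'E'

Left-factoring is needed when two productions for the same non-terminal
share a common prefix on the right-hand side.

Productions for E:
  E → num
  E → ε
Productions for D:
  D → E A
  D → B num
  D → E

Found common prefix 'E' in productions for D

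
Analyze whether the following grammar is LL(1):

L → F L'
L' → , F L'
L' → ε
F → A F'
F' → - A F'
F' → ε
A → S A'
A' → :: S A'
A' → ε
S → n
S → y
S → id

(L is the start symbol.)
Relevant sets:
  FOLLOW(L') = { $ }
  FOLLOW(F') = { $, ',' }
  FOLLOW(A') = { $, ',', '-' }

For L':
  PREDICT(L' → ',' F L') = { ',' }
  PREDICT(L' → ε) = { $ }
For F':
  PREDICT(F' → '-' A F') = { '-' }
  PREDICT(F' → ε) = { $, ',' }
For A':
  PREDICT(A' → :: S A') = { '::' }
  PREDICT(A' → ε) = { $, ',', '-' }
For S:
  PREDICT(S → n) = { 'n' }
  PREDICT(S → y) = { 'y' }
  PREDICT(S → id) = { 'id' }
L, F, A have a single production, so nothing to check there.

All predict sets are disjoint. The grammar IS LL(1).

Answer: Yes, the grammar is LL(1).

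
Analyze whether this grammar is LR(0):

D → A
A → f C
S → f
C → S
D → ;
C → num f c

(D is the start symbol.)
Yes, the grammar is LR(0)

A grammar is LR(0) if no state in the canonical LR(0) collection has:
  - both a shift item (dot before a terminal) and a complete item (shift-reduce conflict), or
  - two or more complete items (reduce-reduce conflict; the accept item [D' → D .] counts as a complete item here).

Augment with D' → D and build the canonical LR(0) collection (I0 = CLOSURE({[D' → . D]}), then GOTO on every symbol after a dot until no new states appear). It has 11 states:
  I0: { [A → . f C], [D → . ;], [D → . A], [D' → . D] }  — shift
  I1: { [D → ; .] }  — reduce
  I2: { [D → A .] }  — reduce
  I3: { [D' → D .] }  — accept
  I4: { [A → f . C], [C → . S], [C → . num f c], [S → . f] }  — shift
  I5: { [A → f C .] }  — reduce
  I6: { [C → S .] }  — reduce
  I7: { [S → f .] }  — reduce
  I8: { [C → num . f c] }  — shift
  I9: { [C → num f . c] }  — shift
  I10: { [C → num f c .] }  — reduce

Every state is either a pure shift/goto state or contains exactly one complete item and nothing to shift — no conflicts. The grammar is LR(0).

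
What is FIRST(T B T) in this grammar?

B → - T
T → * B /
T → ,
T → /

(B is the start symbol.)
{ '*', ',', '/' }

FIRST sets of the non-terminals involved (from the grammar, by fixed-point iteration):
  FIRST(T) = { '*', ',', '/' }

To compute FIRST(T B T), process the symbols left to right:
Symbol T is a non-terminal. Add FIRST(T) \ {ε} = { '*', ',', '/' }
T is not nullable (ε ∉ FIRST(T)), so stop here.
FIRST(T B T) = { '*', ',', '/' }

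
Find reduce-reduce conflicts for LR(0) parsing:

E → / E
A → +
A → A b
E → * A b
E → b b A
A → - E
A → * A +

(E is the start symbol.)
Yes — I16: [A → A b .] vs [E → * A b .]

Augment with E' → E and build the canonical LR(0) collection (I0 = CLOSURE({[E' → . E]}), then GOTO on every symbol after a dot until no new states appear). It has 17 states:
  I0: { [E → . * A b], [E → . / E], [E → . b b A], [E' → . E] }  — shift
  I1: { [A → . * A +], [A → . +], [A → . - E], [A → . A b], [E → * . A b] }  — shift
  I2: { [E → . * A b], [E → . / E], [E → . b b A], [E → / . E] }  — shift
  I3: { [E' → E .] }  — accept
  I4: { [E → b . b A] }  — shift
  I5: { [A → . * A +], [A → . +], [A → . - E], [A → . A b], [E → b b . A] }  — shift
  I6: { [A → * . A +], [A → . * A +], [A → . +], [A → . - E], [A → . A b] }  — shift
  I7: { [A → + .] }  — reduce
  I8: { [A → - . E], [E → . * A b], [E → . / E], [E → . b b A] }  — shift
  I9: { [A → A . b], [E → b b A .] }  — shift, reduce
  I10: { [A → A b .] }  — reduce
  I11: { [A → - E .] }  — reduce
  I12: { [A → * A . +], [A → A . b] }  — shift
  I13: { [A → * A + .] }  — reduce
  I14: { [E → / E .] }  — reduce
  I15: { [A → A . b], [E → * A . b] }  — shift
  I16: { [A → A b .], [E → * A b .] }  — 2 reduces

I16 contains complete items [A → A b .], [E → * A b .] — reduce-reduce conflict.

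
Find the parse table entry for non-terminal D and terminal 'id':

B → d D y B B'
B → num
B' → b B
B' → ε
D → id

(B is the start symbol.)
To find M[D, 'id'], we find productions for D where 'id' is in the predict set (PREDICT(N → α) = (FIRST(α) \ {ε}) ∪ (FOLLOW(N) if α ⇒* ε)).

D → id: PREDICT = { 'id' }
  'id' is in predict set, so this production goes in M[D, 'id']

M[D, 'id'] = D → id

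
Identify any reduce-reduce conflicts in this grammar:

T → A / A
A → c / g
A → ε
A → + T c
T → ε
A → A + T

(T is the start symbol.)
Yes — I0: [A → .] vs [T → .]; I1: [A → .] vs [T → .]; I7: [A → .] vs [T → .]

Augment with T' → T and build the canonical LR(0) collection (I0 = CLOSURE({[T' → . T]}), then GOTO on every symbol after a dot until no new states appear). It has 13 states:
  I0: { [A → . + T c], [A → . A + T], [A → . c / g], [A → .], [T → . A / A], [T → .], [T' → . T] }  — shift, 2 reduces
  I1: { [A → + . T c], [A → . + T c], [A → . A + T], [A → . c / g], [A → .], [T → . A / A], [T → .] }  — shift, 2 reduces
  I2: { [A → A . + T], [T → A . / A] }  — shift
  I3: { [T' → T .] }  — accept
  I4: { [A → c . / g] }  — shift
  I5: { [A → c / . g] }  — shift
  I6: { [A → c / g .] }  — reduce
  I7: { [A → . + T c], [A → . A + T], [A → . c / g], [A → .], [A → A + . T], [T → . A / A], [T → .] }  — shift, 2 reduces
  I8: { [A → . + T c], [A → . A + T], [A → . c / g], [A → .], [T → A / . A] }  — shift, reduce
  I9: { [A → A . + T], [T → A / A .] }  — shift, reduce
  I10: { [A → A + T .] }  — reduce
  I11: { [A → + T . c] }  — shift
  I12: { [A → + T c .] }  — reduce

I0 contains complete items [A → .], [T → .] — reduce-reduce conflict.
I1 contains complete items [A → .], [T → .] — reduce-reduce conflict.
I7 contains complete items [A → .], [T → .] — reduce-reduce conflict.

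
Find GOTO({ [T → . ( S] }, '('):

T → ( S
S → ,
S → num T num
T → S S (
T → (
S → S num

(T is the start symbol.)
{ [S → . ,], [S → . S num], [S → . num T num], [T → ( . S] }

GOTO(I, '(') = CLOSURE({ [A → αX.β] : [A → α.Xβ] ∈ I, X = '(' })

Items with dot before '(', with the dot advanced:
  [T → . ( S] → [T → ( . S]
Closure of the advanced items:
  [T → ( . S] has the dot before S: add [S → . ,], [S → . num T num], [S → . S num]

GOTO = { [S → . ,], [S → . S num], [S → . num T num], [T → ( . S] }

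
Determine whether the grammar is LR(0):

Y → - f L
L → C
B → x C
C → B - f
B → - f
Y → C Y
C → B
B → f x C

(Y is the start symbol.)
No. Shift-reduce conflict between [C → B .] and [C → B . - f]

A grammar is LR(0) if no state in the canonical LR(0) collection has:
  - both a shift item (dot before a terminal) and a complete item (shift-reduce conflict), or
  - two or more complete items (reduce-reduce conflict; the accept item [Y' → Y .] counts as a complete item here).

Augment with Y' → Y and build the canonical LR(0) collection (I0 = CLOSURE({[Y' → . Y]}), then GOTO on every symbol after a dot until no new states appear). It has 18 states:
  I0: { [B → . - f], [B → . f x C], [B → . x C], [C → . B - f], [C → . B], [Y → . - f L], [Y → . C Y], [Y' → . Y] }  — shift
  I1: { [B → - . f], [Y → - . f L] }  — shift
  I2: { [C → B . - f], [C → B .] }  — shift, reduce
  I3: { [B → . - f], [B → . f x C], [B → . x C], [C → . B - f], [C → . B], [Y → . - f L], [Y → . C Y], [Y → C . Y] }  — shift
  I4: { [Y' → Y .] }  — accept
  I5: { [B → f . x C] }  — shift
  I6: { [B → . - f], [B → . f x C], [B → . x C], [B → x . C], [C → . B - f], [C → . B] }  — shift
  I7: { [B → - . f] }  — shift
  I8: { [B → x C .] }  — reduce
  I9: { [B → - f .] }  — reduce
  I10: { [B → . - f], [B → . f x C], [B → . x C], [B → f x . C], [C → . B - f], [C → . B] }  — shift
  I11: { [B → f x C .] }  — reduce
  I12: { [Y → C Y .] }  — reduce
  I13: { [C → B - . f] }  — shift
  I14: { [C → B - f .] }  — reduce
  I15: { [B → - f .], [B → . - f], [B → . f x C], [B → . x C], [C → . B - f], [C → . B], [L → . C], [Y → - f . L] }  — shift, reduce
  I16: { [L → C .] }  — reduce
  I17: { [Y → - f L .] }  — reduce

Conflict in state I2:
  Shift-reduce conflict between [C → B .] and [C → B . - f]
So the grammar is NOT LR(0).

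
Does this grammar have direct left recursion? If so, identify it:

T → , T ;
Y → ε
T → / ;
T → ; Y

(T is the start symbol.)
Direct left recursion occurs when N → N α for some non-terminal N (the right-hand side begins with the left-hand side itself).

T → , T ;: starts with ','
Y → ε: starts with ε
T → / ;: starts with '/'
T → ; Y: starts with ';'

No direct left recursion found.

Answer: No direct left recursion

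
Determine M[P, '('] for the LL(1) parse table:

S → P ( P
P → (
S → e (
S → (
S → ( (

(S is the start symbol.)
P → (

To find M[P, '('], we find productions for P where '(' is in the predict set (PREDICT(N → α) = (FIRST(α) \ {ε}) ∪ (FOLLOW(N) if α ⇒* ε)).

P → (: PREDICT = { '(' }
  '(' is in predict set, so this production goes in M[P, '(']

M[P, '('] = P → (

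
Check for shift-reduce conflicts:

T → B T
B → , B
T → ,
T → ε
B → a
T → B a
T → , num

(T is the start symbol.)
Augment with T' → T and build the canonical LR(0) collection (I0 = CLOSURE({[T' → . T]}), then GOTO on every symbol after a dot until no new states appear). It has 10 states:
  I0: { [B → . , B], [B → . a], [T → . , num], [T → . ,], [T → . B T], [T → . B a], [T → .], [T' → . T] }  — shift, reduce
  I1: { [B → , . B], [B → . , B], [B → . a], [T → , . num], [T → , .] }  — shift, reduce
  I2: { [B → . , B], [B → . a], [T → . , num], [T → . ,], [T → . B T], [T → . B a], [T → .], [T → B . T], [T → B . a] }  — shift, reduce
  I3: { [T' → T .] }  — accept
  I4: { [B → a .] }  — reduce
  I5: { [T → B T .] }  — reduce
  I6: { [B → a .], [T → B a .] }  — 2 reduces
  I7: { [B → , . B], [B → . , B], [B → . a] }  — shift
  I8: { [B → , B .] }  — reduce
  I9: { [T → , num .] }  — reduce

I0 contains reduce item [T → .] and shift items [B → . , B], [B → . a], [T → . ,], [T → . , num] — shift-reduce conflict.
I1 contains reduce item [T → , .] and shift items [B → . , B], [B → . a], [T → , . num] — shift-reduce conflict.
I2 contains reduce item [T → .] and shift items [B → . , B], [B → . a], [T → . ,], [T → . , num], [T → B . a] — shift-reduce conflict.

Answer: Yes — I0: [T → .] vs [B → . , B]; I1: [T → , .] vs [B → . , B]; I2: [T → .] vs [B → . , B]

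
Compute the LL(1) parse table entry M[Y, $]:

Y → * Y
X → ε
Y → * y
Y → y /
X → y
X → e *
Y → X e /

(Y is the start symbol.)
Empty (error entry)

To find M[Y, $], we find productions for Y where $ is in the predict set (PREDICT(N → α) = (FIRST(α) \ {ε}) ∪ (FOLLOW(N) if α ⇒* ε)).

Relevant sets:
  FIRST(X) = { 'e', 'y', ε }

Y → * Y: PREDICT = { '*' }
Y → * y: PREDICT = { '*' }
Y → y /: PREDICT = { 'y' }
Y → X e /: PREDICT = { 'e', 'y' }

M[Y, $] is empty (no production applies)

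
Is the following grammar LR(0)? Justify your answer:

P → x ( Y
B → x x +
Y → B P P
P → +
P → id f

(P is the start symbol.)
Yes, the grammar is LR(0)

A grammar is LR(0) if no state in the canonical LR(0) collection has:
  - both a shift item (dot before a terminal) and a complete item (shift-reduce conflict), or
  - two or more complete items (reduce-reduce conflict; the accept item [P' → P .] counts as a complete item here).

Augment with P' → P and build the canonical LR(0) collection (I0 = CLOSURE({[P' → . P]}), then GOTO on every symbol after a dot until no new states appear). It has 14 states:
  I0: { [P → . +], [P → . id f], [P → . x ( Y], [P' → . P] }  — shift
  I1: { [P → + .] }  — reduce
  I2: { [P' → P .] }  — accept
  I3: { [P → id . f] }  — shift
  I4: { [P → x . ( Y] }  — shift
  I5: { [B → . x x +], [P → x ( . Y], [Y → . B P P] }  — shift
  I6: { [P → . +], [P → . id f], [P → . x ( Y], [Y → B . P P] }  — shift
  I7: { [P → x ( Y .] }  — reduce
  I8: { [B → x . x +] }  — shift
  I9: { [B → x x . +] }  — shift
  I10: { [B → x x + .] }  — reduce
  I11: { [P → . +], [P → . id f], [P → . x ( Y], [Y → B P . P] }  — shift
  I12: { [Y → B P P .] }  — reduce
  I13: { [P → id f .] }  — reduce

Every state is either a pure shift/goto state or contains exactly one complete item and nothing to shift — no conflicts. The grammar is LR(0).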